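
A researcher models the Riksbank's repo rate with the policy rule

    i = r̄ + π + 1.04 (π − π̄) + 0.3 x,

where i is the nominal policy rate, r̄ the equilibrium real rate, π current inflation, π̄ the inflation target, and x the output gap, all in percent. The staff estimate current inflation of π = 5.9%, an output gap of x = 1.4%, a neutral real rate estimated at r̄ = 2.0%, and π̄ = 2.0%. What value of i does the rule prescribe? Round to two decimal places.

12.38%

i = 2.0 + 5.9 + 1.04 × (5.9 − 2.0) + 0.3 × 1.4
   = 2.0 + 5.9 + 4.056 + 0.42 = 12.38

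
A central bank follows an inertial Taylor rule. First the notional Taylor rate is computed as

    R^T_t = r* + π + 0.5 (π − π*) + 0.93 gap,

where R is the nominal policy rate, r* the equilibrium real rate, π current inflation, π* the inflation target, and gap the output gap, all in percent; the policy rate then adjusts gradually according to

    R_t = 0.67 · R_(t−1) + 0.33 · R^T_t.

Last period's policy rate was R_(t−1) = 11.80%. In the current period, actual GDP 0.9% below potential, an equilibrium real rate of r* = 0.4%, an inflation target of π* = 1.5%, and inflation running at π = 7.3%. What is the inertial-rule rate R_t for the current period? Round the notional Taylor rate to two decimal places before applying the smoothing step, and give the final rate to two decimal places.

Output 0.9% below potential → gap = -0.9.
R^T_t = 0.4 + 7.3 + 0.5 × (7.3 − 1.5) + 0.93 × (-0.9)
   = 0.4 + 7.3 + 2.9 − 0.837 = 9.76
R_t = 0.67 × 11.80 + 0.33 × 9.76 = 7.906 + 3.2208 = 11.13

11.13%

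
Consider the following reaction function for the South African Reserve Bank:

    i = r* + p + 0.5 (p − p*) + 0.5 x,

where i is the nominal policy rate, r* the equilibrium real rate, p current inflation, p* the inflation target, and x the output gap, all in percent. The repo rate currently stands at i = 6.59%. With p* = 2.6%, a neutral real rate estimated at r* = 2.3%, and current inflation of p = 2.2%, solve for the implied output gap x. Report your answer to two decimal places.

0.5 x = 6.59 − 2.3 − 2.2 − 0.5 × (2.2 − 2.6) = 2.29
x = 2.29 / 0.5 = 4.58

4.58%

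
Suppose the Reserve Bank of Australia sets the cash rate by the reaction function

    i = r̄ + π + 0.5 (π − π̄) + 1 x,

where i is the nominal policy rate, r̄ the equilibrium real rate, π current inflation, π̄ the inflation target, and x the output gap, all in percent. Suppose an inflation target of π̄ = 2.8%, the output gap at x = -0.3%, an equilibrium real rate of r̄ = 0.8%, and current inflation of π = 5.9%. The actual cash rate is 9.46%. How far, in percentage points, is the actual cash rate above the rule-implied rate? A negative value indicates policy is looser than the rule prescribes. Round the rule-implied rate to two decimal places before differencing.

1.51 pp

i = 0.8 + 5.9 + 0.5 × (5.9 − 2.8) + 1 × (-0.3)
   = 0.8 + 5.9 + 1.55 − 0.3 = 7.95
Deviation = 9.46 − 7.95 = 1.51 pp.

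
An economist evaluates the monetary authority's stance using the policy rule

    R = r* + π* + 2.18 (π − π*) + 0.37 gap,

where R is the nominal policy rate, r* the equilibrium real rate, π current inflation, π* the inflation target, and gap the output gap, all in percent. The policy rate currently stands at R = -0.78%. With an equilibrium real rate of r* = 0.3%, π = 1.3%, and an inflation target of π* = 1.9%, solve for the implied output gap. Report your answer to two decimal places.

0.37 gap = -0.78 − 0.3 − 1.9 − 2.18 × (1.3 − 1.9) = -1.672
gap = -1.672 / 0.37 = -4.52

-4.52%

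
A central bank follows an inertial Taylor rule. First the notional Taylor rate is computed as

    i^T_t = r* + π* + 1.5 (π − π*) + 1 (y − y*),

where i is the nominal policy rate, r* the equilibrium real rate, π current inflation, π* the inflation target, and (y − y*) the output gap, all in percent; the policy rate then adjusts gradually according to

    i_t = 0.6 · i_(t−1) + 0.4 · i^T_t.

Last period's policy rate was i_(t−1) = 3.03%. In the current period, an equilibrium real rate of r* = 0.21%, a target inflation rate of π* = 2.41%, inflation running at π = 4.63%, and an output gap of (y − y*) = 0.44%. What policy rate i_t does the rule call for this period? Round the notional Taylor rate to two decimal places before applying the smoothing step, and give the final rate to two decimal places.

i^T_t = 0.21 + 2.41 + 1.5 × (4.63 − 2.41) + 1 × 0.44
   = 0.21 + 2.41 + 3.33 + 0.44 = 6.39
i_t = 0.6 × 3.03 + 0.4 × 6.39 = 1.818 + 2.556 = 4.37

4.37%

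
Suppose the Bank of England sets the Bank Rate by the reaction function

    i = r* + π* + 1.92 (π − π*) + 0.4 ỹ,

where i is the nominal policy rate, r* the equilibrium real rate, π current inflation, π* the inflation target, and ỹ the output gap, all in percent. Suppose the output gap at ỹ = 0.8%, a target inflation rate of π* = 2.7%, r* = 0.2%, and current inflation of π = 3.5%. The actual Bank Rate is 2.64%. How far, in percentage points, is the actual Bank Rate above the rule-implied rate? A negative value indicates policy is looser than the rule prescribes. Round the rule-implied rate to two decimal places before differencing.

-2.12 pp

i = 0.2 + 2.7 + 1.92 × (3.5 − 2.7) + 0.4 × 0.8
   = 0.2 + 2.7 + 1.536 + 0.32 = 4.76
Deviation = 2.64 − 4.76 = -2.12 pp.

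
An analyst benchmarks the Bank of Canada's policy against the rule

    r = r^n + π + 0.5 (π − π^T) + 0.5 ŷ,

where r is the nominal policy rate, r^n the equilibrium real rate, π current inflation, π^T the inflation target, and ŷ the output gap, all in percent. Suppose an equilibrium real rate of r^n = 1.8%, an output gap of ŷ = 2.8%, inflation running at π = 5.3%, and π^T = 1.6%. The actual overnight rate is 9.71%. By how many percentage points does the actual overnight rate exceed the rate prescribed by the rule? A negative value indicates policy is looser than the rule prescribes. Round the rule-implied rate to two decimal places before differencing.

r = 1.8 + 5.3 + 0.5 × (5.3 − 1.6) + 0.5 × 2.8
   = 1.8 + 5.3 + 1.85 + 1.4 = 10.35
Deviation = 9.71 − 10.35 = -0.64 pp.

-0.64 pp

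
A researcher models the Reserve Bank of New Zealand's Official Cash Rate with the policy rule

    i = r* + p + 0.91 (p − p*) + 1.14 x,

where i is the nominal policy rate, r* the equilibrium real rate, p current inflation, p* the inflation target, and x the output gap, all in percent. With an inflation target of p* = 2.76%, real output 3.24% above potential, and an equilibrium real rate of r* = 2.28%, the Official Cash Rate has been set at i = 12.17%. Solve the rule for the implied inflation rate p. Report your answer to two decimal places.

Output 3.24% above potential → x = 3.24.
Collecting p: i = r* + (1 + 0.91) p − 0.91 p* + 1.14 x
1.91 p = 12.17 − 2.28 + 0.91 × 2.76 − 1.14 × 3.24 = 8.708
p = 8.708 / 1.91 = 4.56

4.56%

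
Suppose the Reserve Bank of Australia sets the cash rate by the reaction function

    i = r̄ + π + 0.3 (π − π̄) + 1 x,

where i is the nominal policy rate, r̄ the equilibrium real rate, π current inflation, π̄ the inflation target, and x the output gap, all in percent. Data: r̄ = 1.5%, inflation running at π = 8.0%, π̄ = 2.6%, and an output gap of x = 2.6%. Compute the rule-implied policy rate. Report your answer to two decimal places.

13.72%

i = 1.5 + 8.0 + 0.3 × (8.0 − 2.6) + 1 × 2.6
   = 1.5 + 8 + 1.62 + 2.6 = 13.72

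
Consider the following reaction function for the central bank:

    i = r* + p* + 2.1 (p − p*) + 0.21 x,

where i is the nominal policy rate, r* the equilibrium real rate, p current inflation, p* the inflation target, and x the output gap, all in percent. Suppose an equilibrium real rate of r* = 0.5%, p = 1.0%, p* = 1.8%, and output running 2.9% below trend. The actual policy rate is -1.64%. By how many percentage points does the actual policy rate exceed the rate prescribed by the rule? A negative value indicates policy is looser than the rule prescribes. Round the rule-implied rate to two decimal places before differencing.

Output 2.9% below potential → x = -2.9.
i = 0.5 + 1.8 + 2.1 × (1.0 − 1.8) + 0.21 × (-2.9)
   = 0.5 + 1.8 − 1.68 − 0.609 = 0.01
Deviation = -1.64 − 0.01 = -1.65 pp.

-1.65 pp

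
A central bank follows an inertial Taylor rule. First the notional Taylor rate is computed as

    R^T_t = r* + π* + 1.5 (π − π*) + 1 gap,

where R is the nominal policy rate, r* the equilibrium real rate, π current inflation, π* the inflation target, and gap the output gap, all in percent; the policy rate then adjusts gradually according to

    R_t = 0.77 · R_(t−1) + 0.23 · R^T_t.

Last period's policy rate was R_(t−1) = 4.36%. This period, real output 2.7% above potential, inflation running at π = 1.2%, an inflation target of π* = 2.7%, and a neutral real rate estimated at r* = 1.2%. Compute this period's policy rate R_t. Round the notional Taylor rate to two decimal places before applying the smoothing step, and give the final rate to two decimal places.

Output 2.7% above potential → gap = 2.7.
R^T_t = 1.2 + 2.7 + 1.5 × (1.2 − 2.7) + 1 × 2.7
   = 1.2 + 2.7 − 2.25 + 2.7 = 4.35
R_t = 0.77 × 4.36 + 0.23 × 4.35 = 3.3572 + 1.0005 = 4.36

4.36%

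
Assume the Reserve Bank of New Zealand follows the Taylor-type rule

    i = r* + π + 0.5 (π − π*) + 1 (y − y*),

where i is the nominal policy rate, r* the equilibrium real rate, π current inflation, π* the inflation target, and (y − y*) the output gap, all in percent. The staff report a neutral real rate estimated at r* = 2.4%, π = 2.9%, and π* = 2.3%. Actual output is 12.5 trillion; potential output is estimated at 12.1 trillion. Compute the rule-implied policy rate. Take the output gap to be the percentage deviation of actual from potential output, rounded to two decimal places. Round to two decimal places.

8.91%

Output gap = 100 × (12.5 − 12.1) / 12.1 = 3.31%.
i = 2.40 + 2.90 + 0.5 × (2.90 − 2.30) + 1 × 3.31
   = 2.40 + 2.9 + 0.3 + 3.31 = 8.91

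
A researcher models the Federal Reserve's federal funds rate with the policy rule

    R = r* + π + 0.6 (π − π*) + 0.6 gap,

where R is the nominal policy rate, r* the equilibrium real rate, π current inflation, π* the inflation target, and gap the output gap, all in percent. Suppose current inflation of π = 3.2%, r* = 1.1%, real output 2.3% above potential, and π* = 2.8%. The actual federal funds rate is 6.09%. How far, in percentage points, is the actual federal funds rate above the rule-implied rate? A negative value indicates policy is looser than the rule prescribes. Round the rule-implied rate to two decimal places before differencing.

Output 2.3% above potential → gap = 2.3.
R = 1.1 + 3.2 + 0.6 × (3.2 − 2.8) + 0.6 × 2.3
   = 1.1 + 3.2 + 0.24 + 1.38 = 5.92
Deviation = 6.09 − 5.92 = 0.17 pp.

0.17 pp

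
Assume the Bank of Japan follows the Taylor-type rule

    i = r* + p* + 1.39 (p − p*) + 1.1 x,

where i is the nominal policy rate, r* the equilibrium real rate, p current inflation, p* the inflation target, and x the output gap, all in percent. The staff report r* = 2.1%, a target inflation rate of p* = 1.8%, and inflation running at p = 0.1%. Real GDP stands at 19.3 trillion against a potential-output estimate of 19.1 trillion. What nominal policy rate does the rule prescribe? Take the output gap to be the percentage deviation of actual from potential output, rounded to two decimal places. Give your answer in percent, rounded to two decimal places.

2.69%

Output gap = 100 × (19.3 − 19.1) / 19.1 = 1.05%.
i = 2.10 + 1.80 + 1.39 × (0.10 − 1.80) + 1.1 × 1.05
   = 2.10 + 1.8 − 2.363 + 1.155 = 2.69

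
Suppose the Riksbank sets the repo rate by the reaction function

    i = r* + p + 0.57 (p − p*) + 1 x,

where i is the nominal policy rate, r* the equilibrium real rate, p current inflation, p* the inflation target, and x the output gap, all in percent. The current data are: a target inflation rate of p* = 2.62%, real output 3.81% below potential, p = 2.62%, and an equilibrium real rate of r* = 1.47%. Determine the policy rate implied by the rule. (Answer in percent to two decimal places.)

0.28%

Output 3.81% below potential → x = -3.81.
i = 1.47 + 2.62 + 0.57 × (2.62 − 2.62) + 1 × (-3.81)
   = 1.47 + 2.62 + 0 − 3.81 = 0.28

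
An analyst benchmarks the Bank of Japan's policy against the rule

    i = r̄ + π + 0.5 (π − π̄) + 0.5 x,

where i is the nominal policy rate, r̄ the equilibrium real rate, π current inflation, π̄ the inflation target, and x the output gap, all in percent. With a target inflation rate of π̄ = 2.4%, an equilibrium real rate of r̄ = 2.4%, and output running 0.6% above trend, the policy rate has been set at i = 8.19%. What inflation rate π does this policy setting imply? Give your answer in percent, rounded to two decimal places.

Output 0.6% above potential → x = 0.6.
Collecting π: i = r̄ + (1 + 0.5) π − 0.5 π̄ + 0.5 x
1.5 π = 8.19 − 2.4 + 0.5 × 2.4 − 0.5 × 0.6 = 6.69
π = 6.69 / 1.5 = 4.46

4.46%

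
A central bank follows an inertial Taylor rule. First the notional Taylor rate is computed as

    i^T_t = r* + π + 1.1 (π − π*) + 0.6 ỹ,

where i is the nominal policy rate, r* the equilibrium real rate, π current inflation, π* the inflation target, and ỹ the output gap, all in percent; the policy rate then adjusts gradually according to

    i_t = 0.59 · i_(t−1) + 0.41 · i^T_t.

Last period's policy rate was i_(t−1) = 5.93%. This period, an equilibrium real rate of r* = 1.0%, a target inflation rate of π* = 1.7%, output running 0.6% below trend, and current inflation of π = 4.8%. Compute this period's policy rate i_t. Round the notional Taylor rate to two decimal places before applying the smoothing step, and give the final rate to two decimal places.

Output 0.6% below potential → ỹ = -0.6.
i^T_t = 1.0 + 4.8 + 1.1 × (4.8 − 1.7) + 0.6 × (-0.6)
   = 1.0 + 4.8 + 3.41 − 0.36 = 8.85
i_t = 0.59 × 5.93 + 0.41 × 8.85 = 3.4987 + 3.6285 = 7.13

7.13%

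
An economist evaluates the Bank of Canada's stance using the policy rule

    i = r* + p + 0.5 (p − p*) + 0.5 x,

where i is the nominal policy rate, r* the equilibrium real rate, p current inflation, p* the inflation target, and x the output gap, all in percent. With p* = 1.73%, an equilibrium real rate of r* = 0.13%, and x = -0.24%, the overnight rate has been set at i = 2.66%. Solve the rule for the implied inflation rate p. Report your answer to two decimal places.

2.34%

Collecting p: i = r* + (1 + 0.5) p − 0.5 p* + 0.5 x
1.5 p = 2.66 − 0.13 + 0.5 × 1.73 − 0.5 × (-0.24) = 3.515
p = 3.515 / 1.5 = 2.34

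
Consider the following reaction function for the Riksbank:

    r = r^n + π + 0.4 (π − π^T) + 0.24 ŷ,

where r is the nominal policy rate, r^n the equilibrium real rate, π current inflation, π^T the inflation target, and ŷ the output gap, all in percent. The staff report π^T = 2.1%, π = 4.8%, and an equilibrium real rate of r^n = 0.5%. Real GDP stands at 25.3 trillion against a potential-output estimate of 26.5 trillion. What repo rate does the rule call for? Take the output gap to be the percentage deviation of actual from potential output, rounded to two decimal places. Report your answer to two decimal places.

5.29%

Output gap = 100 × (25.3 − 26.5) / 26.5 = -4.53%.
r = 0.50 + 4.80 + 0.4 × (4.80 − 2.10) + 0.24 × (-4.53)
   = 0.50 + 4.8 + 1.08 − 1.0872 = 5.29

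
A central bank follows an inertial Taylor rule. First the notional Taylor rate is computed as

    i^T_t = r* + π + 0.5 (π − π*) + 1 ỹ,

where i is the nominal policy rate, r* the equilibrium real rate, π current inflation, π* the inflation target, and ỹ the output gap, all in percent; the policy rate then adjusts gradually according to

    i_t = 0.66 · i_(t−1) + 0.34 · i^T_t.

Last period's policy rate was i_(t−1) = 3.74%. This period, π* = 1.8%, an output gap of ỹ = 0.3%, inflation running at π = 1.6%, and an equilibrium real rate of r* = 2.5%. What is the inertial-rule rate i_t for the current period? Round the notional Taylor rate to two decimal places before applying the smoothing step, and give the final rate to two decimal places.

i^T_t = 2.5 + 1.6 + 0.5 × (1.6 − 1.8) + 1 × 0.3
   = 2.5 + 1.6 − 0.1 + 0.3 = 4.30
i_t = 0.66 × 3.74 + 0.34 × 4.30 = 2.4684 + 1.462 = 3.93

3.93%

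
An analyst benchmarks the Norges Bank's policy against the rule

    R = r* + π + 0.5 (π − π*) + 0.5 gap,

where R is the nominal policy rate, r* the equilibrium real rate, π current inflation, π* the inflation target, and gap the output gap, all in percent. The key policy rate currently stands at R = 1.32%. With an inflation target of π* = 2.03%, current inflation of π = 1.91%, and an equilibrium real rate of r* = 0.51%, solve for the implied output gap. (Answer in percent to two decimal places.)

-2.08%

0.5 gap = 1.32 − 0.51 − 1.91 − 0.5 × (1.91 − 2.03) = -1.04
gap = -1.04 / 0.5 = -2.08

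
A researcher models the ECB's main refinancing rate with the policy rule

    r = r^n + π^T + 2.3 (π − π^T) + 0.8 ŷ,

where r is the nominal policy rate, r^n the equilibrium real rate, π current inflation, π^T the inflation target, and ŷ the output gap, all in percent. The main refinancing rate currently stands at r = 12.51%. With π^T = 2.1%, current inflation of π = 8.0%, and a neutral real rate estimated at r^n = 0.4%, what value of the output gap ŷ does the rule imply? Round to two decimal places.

-4.45%

0.8 ŷ = 12.51 − 0.4 − 2.1 − 2.3 × (8.0 − 2.1) = -3.56
ŷ = -3.56 / 0.8 = -4.45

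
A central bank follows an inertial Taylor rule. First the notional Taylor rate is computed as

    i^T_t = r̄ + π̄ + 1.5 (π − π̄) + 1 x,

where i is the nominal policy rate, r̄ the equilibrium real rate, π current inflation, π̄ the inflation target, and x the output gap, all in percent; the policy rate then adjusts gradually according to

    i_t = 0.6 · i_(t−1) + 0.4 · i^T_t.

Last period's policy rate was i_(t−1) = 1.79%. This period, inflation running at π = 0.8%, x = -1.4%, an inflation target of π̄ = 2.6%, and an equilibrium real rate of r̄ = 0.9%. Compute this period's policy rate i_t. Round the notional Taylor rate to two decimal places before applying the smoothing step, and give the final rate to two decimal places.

i^T_t = 0.9 + 2.6 + 1.5 × (0.8 − 2.6) + 1 × (-1.4)
   = 0.9 + 2.6 − 2.7 − 1.4 = -0.60
i_t = 0.6 × 1.79 + 0.4 × (-0.60) = 1.074 − 0.24 = 0.83

0.83%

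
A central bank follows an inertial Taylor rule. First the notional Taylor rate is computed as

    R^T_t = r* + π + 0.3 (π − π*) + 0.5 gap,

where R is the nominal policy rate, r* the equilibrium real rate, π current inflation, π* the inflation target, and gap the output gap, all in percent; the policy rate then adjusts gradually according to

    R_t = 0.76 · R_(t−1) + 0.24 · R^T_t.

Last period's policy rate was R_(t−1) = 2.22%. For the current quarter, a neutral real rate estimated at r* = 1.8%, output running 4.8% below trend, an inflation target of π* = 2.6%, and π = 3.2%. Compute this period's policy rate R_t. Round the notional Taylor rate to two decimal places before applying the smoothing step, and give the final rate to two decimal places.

Output 4.8% below potential → gap = -4.8.
R^T_t = 1.8 + 3.2 + 0.3 × (3.2 − 2.6) + 0.5 × (-4.8)
   = 1.8 + 3.2 + 0.18 − 2.4 = 2.78
R_t = 0.76 × 2.22 + 0.24 × 2.78 = 1.6872 + 0.6672 = 2.35

2.35%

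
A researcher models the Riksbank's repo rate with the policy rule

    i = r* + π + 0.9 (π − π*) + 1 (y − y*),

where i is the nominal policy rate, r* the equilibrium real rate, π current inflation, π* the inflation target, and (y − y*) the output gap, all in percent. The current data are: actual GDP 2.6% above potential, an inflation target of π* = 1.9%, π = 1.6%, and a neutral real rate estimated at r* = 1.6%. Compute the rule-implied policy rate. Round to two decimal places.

5.53%

Output 2.6% above potential → (y − y*) = 2.6.
i = 1.6 + 1.6 + 0.9 × (1.6 − 1.9) + 1 × 2.6
   = 1.6 + 1.6 − 0.27 + 2.6 = 5.53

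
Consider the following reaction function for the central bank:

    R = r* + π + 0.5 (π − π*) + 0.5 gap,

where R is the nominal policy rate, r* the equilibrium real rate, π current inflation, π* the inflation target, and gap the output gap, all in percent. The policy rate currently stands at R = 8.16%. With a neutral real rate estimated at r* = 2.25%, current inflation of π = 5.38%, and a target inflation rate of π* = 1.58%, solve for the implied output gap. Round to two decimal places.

-2.74%

0.5 gap = 8.16 − 2.25 − 5.38 − 0.5 × (5.38 − 1.58) = -1.37
gap = -1.37 / 0.5 = -2.74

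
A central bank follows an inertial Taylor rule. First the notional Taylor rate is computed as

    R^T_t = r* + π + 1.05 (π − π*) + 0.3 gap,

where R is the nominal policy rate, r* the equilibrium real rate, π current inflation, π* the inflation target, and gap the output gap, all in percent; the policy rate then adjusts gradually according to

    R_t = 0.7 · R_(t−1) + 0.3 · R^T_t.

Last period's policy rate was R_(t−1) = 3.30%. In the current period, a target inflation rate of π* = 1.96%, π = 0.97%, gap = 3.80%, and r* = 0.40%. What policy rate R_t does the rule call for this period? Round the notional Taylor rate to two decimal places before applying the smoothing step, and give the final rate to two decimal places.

2.75%

R^T_t = 0.40 + 0.97 + 1.05 × (0.97 − 1.96) + 0.3 × 3.80
   = 0.40 + 0.97 − 1.0395 + 1.14 = 1.47
R_t = 0.7 × 3.30 + 0.3 × 1.47 = 2.31 + 0.441 = 2.75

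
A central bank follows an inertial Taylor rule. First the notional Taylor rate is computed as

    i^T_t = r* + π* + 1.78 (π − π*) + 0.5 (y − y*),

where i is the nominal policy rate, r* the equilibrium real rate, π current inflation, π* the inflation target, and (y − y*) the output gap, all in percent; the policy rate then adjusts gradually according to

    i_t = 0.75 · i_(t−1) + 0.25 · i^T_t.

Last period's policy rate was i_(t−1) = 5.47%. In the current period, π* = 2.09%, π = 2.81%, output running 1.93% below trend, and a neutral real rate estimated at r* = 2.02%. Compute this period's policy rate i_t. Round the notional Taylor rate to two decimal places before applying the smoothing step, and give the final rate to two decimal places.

Output 1.93% below potential → (y − y*) = -1.93.
i^T_t = 2.02 + 2.09 + 1.78 × (2.81 − 2.09) + 0.5 × (-1.93)
   = 2.02 + 2.09 + 1.2816 − 0.965 = 4.43
i_t = 0.75 × 5.47 + 0.25 × 4.43 = 4.1025 + 1.1075 = 5.21

5.21%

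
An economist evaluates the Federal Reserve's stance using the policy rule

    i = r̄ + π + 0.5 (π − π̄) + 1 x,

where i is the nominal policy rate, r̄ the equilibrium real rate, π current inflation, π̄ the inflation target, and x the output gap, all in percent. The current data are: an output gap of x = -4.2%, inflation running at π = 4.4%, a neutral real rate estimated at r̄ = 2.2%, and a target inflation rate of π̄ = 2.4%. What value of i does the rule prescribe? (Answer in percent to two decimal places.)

3.40%

i = 2.2 + 4.4 + 0.5 × (4.4 − 2.4) + 1 × (-4.2)
   = 2.2 + 4.4 + 1 − 4.2 = 3.40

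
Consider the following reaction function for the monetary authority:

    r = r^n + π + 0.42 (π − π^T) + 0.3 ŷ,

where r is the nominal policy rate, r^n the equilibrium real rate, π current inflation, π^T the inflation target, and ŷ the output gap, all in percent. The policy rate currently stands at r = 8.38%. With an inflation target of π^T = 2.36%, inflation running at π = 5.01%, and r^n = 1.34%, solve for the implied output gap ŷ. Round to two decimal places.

3.06%

0.3 ŷ = 8.38 − 1.34 − 5.01 − 0.42 × (5.01 − 2.36) = 0.917
ŷ = 0.917 / 0.3 = 3.06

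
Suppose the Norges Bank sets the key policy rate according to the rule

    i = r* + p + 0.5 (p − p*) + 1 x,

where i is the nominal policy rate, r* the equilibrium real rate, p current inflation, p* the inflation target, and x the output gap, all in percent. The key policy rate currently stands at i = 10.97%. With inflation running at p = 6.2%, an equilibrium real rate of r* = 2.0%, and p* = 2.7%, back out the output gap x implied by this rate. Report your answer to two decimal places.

1 x = 10.97 − 2.0 − 6.2 − 0.5 × (6.2 − 2.7) = 1.02
x = 1.02 / 1 = 1.02

1.02%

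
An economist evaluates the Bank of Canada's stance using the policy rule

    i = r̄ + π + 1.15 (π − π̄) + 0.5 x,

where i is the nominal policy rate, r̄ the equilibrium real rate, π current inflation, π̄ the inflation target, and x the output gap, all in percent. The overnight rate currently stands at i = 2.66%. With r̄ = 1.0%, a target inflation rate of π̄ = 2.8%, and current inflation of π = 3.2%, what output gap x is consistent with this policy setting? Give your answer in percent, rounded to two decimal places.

-4.00%

0.5 x = 2.66 − 1.0 − 3.2 − 1.15 × (3.2 − 2.8) = -2
x = -2 / 0.5 = -4.00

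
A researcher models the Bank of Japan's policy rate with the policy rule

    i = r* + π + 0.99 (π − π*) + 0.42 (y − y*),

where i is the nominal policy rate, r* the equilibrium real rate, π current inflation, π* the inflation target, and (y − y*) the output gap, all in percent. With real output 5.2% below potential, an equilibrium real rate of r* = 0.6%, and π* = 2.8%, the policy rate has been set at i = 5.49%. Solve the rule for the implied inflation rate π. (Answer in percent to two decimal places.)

4.95%

Output 5.2% below potential → (y − y*) = -5.2.
Collecting π: i = r* + (1 + 0.99) π − 0.99 π* + 0.42 (y − y*)
1.99 π = 5.49 − 0.6 + 0.99 × 2.8 − 0.42 × (-5.2) = 9.846
π = 9.846 / 1.99 = 4.95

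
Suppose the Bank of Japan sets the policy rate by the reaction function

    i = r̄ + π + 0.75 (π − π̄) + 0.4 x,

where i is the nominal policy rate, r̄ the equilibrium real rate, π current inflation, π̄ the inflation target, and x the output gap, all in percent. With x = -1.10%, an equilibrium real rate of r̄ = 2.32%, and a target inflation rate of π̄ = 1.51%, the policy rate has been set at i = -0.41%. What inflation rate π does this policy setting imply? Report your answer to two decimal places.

Collecting π: i = r̄ + (1 + 0.75) π − 0.75 π̄ + 0.4 x
1.75 π = -0.41 − 2.32 + 0.75 × 1.51 − 0.4 × (-1.10) = -1.1575
π = -1.1575 / 1.75 = -0.66

-0.66%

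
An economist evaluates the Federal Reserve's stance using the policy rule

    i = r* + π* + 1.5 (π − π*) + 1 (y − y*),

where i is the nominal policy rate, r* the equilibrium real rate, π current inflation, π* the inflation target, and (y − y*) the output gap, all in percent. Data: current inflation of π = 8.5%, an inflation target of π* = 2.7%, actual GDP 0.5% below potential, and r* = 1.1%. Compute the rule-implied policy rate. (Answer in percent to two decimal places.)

Output 0.5% below potential → (y − y*) = -0.5.
i = 1.1 + 2.7 + 1.5 × (8.5 − 2.7) + 1 × (-0.5)
   = 1.1 + 2.7 + 8.7 − 0.5 = 12.00

12.00%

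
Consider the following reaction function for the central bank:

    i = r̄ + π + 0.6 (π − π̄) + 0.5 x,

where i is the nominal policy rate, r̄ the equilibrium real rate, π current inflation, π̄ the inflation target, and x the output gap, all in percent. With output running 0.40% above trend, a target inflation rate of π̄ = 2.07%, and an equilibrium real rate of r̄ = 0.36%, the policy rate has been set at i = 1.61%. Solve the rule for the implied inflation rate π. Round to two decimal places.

Output 0.40% above potential → x = 0.40.
Collecting π: i = r̄ + (1 + 0.6) π − 0.6 π̄ + 0.5 x
1.6 π = 1.61 − 0.36 + 0.6 × 2.07 − 0.5 × 0.40 = 2.292
π = 2.292 / 1.6 = 1.43

1.43%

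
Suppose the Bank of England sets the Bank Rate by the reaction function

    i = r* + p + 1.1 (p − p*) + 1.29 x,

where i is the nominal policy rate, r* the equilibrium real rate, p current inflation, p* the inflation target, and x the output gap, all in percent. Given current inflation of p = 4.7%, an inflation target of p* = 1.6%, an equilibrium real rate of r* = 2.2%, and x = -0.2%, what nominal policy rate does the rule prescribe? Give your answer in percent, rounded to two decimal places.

i = 2.2 + 4.7 + 1.1 × (4.7 − 1.6) + 1.29 × (-0.2)
   = 2.2 + 4.7 + 3.41 − 0.258 = 10.05

10.05%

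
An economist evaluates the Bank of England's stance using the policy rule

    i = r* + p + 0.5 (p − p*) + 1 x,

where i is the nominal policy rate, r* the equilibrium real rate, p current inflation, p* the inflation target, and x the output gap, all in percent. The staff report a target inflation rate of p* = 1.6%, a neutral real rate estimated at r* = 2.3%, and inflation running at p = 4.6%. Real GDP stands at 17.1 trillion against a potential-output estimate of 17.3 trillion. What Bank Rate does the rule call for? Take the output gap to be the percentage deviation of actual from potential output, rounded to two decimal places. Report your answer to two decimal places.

7.24%

Output gap = 100 × (17.1 − 17.3) / 17.3 = -1.16%.
i = 2.30 + 4.60 + 0.5 × (4.60 − 1.60) + 1 × (-1.16)
   = 2.30 + 4.6 + 1.5 − 1.16 = 7.24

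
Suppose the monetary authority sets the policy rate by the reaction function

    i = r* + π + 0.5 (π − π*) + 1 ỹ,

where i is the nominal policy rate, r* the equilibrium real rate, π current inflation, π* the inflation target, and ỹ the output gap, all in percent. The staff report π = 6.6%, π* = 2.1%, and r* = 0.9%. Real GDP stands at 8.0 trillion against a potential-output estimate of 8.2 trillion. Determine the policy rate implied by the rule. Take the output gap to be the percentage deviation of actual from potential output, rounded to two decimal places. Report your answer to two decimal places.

Output gap = 100 × (8.0 − 8.2) / 8.2 = -2.44%.
i = 0.90 + 6.60 + 0.5 × (6.60 − 2.10) + 1 × (-2.44)
   = 0.90 + 6.6 + 2.25 − 2.44 = 7.31

7.31%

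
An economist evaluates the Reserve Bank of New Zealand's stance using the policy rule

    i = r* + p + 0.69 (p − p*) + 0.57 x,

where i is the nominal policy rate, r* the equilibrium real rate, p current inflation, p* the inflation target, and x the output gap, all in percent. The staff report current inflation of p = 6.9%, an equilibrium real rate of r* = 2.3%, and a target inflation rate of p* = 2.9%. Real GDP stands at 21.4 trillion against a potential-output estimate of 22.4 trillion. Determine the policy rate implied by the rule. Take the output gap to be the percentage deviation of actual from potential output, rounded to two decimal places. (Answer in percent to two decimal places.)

Output gap = 100 × (21.4 − 22.4) / 22.4 = -4.46%.
i = 2.30 + 6.90 + 0.69 × (6.90 − 2.90) + 0.57 × (-4.46)
   = 2.30 + 6.9 + 2.76 − 2.5422 = 9.42

9.42%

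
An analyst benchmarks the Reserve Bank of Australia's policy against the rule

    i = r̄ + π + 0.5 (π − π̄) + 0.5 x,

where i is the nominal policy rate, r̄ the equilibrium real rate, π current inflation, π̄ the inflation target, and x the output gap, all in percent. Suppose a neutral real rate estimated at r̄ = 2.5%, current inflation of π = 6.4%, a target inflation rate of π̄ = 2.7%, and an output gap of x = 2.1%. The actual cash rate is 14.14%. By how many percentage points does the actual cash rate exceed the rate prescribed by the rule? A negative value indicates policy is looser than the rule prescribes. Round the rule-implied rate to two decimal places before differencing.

2.34 pp

i = 2.5 + 6.4 + 0.5 × (6.4 − 2.7) + 0.5 × 2.1
   = 2.5 + 6.4 + 1.85 + 1.05 = 11.80
Deviation = 14.14 − 11.80 = 2.34 pp.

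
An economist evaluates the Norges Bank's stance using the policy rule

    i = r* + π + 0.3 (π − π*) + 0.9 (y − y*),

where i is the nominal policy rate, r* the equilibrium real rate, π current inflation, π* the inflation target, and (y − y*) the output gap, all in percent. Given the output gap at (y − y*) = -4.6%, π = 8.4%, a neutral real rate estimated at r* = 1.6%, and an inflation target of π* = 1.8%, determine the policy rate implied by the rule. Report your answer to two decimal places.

7.84%

i = 1.6 + 8.4 + 0.3 × (8.4 − 1.8) + 0.9 × (-4.6)
   = 1.6 + 8.4 + 1.98 − 4.14 = 7.84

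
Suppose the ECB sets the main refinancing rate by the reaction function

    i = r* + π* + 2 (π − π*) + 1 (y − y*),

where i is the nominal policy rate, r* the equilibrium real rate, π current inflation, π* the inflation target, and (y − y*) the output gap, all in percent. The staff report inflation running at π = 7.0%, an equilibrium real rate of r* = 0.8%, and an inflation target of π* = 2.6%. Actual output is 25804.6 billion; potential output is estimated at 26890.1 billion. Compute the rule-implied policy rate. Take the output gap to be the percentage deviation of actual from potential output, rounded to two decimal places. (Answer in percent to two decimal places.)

8.16%

Output gap = 100 × (25804.6 − 26890.1) / 26890.1 = -4.04%.
i = 0.80 + 2.60 + 2 × (7.00 − 2.60) + 1 × (-4.04)
   = 0.80 + 2.6 + 8.8 − 4.04 = 8.16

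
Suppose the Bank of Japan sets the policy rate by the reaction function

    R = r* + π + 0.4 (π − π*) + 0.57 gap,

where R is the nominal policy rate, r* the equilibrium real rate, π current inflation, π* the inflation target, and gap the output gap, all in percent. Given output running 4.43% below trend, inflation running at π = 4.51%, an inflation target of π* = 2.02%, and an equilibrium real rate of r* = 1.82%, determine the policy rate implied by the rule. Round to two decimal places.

4.80%

Output 4.43% below potential → gap = -4.43.
R = 1.82 + 4.51 + 0.4 × (4.51 − 2.02) + 0.57 × (-4.43)
   = 1.82 + 4.51 + 0.996 − 2.5251 = 4.80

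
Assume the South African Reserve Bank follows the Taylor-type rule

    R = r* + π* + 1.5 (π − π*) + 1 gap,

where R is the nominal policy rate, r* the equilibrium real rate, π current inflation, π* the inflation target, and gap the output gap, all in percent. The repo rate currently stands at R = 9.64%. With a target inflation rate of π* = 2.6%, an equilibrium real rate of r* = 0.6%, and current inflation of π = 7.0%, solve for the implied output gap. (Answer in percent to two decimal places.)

1 gap = 9.64 − 0.6 − 2.6 − 1.5 × (7.0 − 2.6) = -0.16
gap = -0.16 / 1 = -0.16

-0.16%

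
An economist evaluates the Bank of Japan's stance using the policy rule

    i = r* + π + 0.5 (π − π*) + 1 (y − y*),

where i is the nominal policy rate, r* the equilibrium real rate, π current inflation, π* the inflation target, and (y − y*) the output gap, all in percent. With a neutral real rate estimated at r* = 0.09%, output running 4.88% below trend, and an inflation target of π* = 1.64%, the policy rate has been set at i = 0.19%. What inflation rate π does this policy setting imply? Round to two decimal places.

3.87%

Output 4.88% below potential → (y − y*) = -4.88.
Collecting π: i = r* + (1 + 0.5) π − 0.5 π* + 1 (y − y*)
1.5 π = 0.19 − 0.09 + 0.5 × 1.64 − 1 × (-4.88) = 5.8
π = 5.8 / 1.5 = 3.87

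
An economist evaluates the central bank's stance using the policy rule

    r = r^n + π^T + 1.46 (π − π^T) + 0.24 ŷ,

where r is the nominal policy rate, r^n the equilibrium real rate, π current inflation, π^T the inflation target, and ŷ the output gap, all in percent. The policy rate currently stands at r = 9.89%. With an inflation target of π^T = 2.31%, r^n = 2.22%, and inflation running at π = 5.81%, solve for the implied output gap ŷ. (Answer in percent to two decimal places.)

0.24 ŷ = 9.89 − 2.22 − 2.31 − 1.46 × (5.81 − 2.31) = 0.25
ŷ = 0.25 / 0.24 = 1.04

1.04%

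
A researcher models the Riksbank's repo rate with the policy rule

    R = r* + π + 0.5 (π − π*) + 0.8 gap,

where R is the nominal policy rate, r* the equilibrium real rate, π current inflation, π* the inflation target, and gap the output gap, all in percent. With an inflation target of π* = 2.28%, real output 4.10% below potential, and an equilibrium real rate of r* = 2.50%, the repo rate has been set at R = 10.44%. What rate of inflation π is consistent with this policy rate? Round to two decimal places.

8.24%

Output 4.10% below potential → gap = -4.10.
Collecting π: R = r* + (1 + 0.5) π − 0.5 π* + 0.8 gap
1.5 π = 10.44 − 2.50 + 0.5 × 2.28 − 0.8 × (-4.10) = 12.36
π = 12.36 / 1.5 = 8.24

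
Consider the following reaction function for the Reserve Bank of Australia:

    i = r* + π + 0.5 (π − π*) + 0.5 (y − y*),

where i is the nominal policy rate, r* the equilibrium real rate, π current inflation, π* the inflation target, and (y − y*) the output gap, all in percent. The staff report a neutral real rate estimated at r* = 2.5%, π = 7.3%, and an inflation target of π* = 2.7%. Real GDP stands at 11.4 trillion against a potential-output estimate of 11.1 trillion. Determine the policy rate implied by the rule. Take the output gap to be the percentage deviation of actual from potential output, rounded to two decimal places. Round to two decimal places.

13.45%

Output gap = 100 × (11.4 − 11.1) / 11.1 = 2.70%.
i = 2.50 + 7.30 + 0.5 × (7.30 − 2.70) + 0.5 × 2.70
   = 2.50 + 7.3 + 2.3 + 1.35 = 13.45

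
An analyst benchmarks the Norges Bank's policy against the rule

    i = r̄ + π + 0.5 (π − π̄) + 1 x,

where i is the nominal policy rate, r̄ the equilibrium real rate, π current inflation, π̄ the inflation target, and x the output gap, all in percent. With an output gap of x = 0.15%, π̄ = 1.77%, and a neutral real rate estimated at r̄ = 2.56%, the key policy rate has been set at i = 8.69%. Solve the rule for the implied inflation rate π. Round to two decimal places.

4.58%

Collecting π: i = r̄ + (1 + 0.5) π − 0.5 π̄ + 1 x
1.5 π = 8.69 − 2.56 + 0.5 × 1.77 − 1 × 0.15 = 6.865
π = 6.865 / 1.5 = 4.58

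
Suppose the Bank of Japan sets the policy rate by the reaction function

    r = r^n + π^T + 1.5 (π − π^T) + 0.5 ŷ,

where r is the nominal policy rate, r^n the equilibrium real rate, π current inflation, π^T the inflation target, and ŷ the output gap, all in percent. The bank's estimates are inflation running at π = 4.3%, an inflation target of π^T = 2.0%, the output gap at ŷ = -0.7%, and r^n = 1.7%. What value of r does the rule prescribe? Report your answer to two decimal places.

6.80%

r = 1.7 + 2.0 + 1.5 × (4.3 − 2.0) + 0.5 × (-0.7)
   = 1.7 + 2 + 3.45 − 0.35 = 6.80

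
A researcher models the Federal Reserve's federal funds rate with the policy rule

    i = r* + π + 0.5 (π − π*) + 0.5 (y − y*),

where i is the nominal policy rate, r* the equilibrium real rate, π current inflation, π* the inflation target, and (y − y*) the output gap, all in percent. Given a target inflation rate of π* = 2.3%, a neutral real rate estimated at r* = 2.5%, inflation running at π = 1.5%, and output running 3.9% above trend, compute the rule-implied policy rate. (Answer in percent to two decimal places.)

Output 3.9% above potential → (y − y*) = 3.9.
i = 2.5 + 1.5 + 0.5 × (1.5 − 2.3) + 0.5 × 3.9
   = 2.5 + 1.5 − 0.4 + 1.95 = 5.55

5.55%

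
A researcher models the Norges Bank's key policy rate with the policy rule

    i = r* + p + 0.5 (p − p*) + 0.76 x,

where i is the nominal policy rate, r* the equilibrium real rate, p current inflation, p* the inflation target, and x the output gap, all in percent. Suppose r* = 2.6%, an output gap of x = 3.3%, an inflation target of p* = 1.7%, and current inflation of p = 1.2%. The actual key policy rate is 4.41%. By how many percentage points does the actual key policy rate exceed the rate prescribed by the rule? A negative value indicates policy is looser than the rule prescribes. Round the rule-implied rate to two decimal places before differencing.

-1.65 pp

i = 2.6 + 1.2 + 0.5 × (1.2 − 1.7) + 0.76 × 3.3
   = 2.6 + 1.2 − 0.25 + 2.508 = 6.06
Deviation = 4.41 − 6.06 = -1.65 pp.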